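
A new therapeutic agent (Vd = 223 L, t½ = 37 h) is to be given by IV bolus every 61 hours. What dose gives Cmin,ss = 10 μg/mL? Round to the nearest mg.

τ/t½ = 61/37 ≈ 1.6486, so f = (1/2)^(61/37) ≈ 0.318939.
Cmin,ss = (D/Vd)·f/(1−f), so D = Cmin,ss·Vd·(1−f)/f.
D = 10 × 223 × (1−f)/f ≈ 10 × 223 × 2.13540 ≈ 4761.94 mg.

4762 mg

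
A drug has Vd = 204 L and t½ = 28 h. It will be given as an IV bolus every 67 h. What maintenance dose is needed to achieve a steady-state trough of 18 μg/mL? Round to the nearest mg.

15613 mg

τ/t½ = 67/28 ≈ 2.3929, so f = (1/2)^(67/28) ≈ 0.190405.
Cmin,ss = (D/Vd)·f/(1−f), so D = Cmin,ss·Vd·(1−f)/f.
D = 18 × 204 × (1−f)/f ≈ 18 × 204 × 4.25196 ≈ 15613.20 mg.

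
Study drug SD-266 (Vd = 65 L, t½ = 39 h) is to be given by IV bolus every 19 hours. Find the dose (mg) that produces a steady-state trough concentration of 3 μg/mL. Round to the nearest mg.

78 mg

τ/t½ = 19/39 ≈ 0.48718, so f = (1/2)^(19/39) ≈ 0.713418.
Cmin,ss = (D/Vd)·f/(1−f), so D = Cmin,ss·Vd·(1−f)/f.
D = 3 × 65 × (1−f)/f ≈ 3 × 65 × 0.40170 ≈ 78.33 mg.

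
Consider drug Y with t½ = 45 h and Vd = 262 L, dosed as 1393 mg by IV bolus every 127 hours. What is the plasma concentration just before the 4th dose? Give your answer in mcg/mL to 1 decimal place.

f = (1/2)^(τ/t½) = (1/2)^(127/45) ≈ 0.1414.
C₀ = D/Vd = 1393/262 ≈ 5.317 mcg/mL.
Before the 4th dose, 3 doses have been given. Superposition: Cmin = C₀·(f + f² + … + f^3).
≈ 5.317 × (0.1414 + 0.0200 + 0.0028) ≈ 5.317 × 0.1642 ≈ 0.873 mcg/mL.

0.9 mcg/mL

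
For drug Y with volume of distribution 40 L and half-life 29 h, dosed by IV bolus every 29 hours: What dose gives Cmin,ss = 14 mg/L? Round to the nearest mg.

τ/t½ = 29/29 ≈ 1, so f = (1/2)^(29/29) ≈ 0.500000.
Cmin,ss = (D/Vd)·f/(1−f), so D = Cmin,ss·Vd·(1−f)/f.
D = 14 × 40 × (1−f)/f ≈ 14 × 40 × 1.00000 ≈ 560.00 mg.

560 mg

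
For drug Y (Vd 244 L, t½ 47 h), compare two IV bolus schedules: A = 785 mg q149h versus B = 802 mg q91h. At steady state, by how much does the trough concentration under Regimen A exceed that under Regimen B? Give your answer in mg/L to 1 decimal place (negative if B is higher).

Regimen A: f = (1/2)^(149/47) ≈ 0.1111; Cmin,ss = (785/244)·f/(1−f) ≈ 0.402 mg/L.
Regimen B: f = (1/2)^(91/47) ≈ 0.2613; Cmin,ss = (802/244)·f/(1−f) ≈ 1.163 mg/L.
Difference ≈ 0.402 − 1.163 ≈ -0.761 mg/L.

-0.8 mg/L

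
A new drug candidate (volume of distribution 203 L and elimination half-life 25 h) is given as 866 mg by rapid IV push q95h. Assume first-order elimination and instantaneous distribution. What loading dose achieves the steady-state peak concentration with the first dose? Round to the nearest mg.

933 mg

f = (1/2)^(95/25) ≈ 0.071794; accumulation ratio R = 1/(1−f) ≈ 1.07735.
Loading dose to hit Cmax,ss on first dose: D_load = D_maint·R ≈ 866 × 1.07735 ≈ 932.99 mg.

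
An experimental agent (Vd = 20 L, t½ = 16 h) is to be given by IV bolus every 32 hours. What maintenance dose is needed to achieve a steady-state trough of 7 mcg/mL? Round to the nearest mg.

τ/t½ = 32/16 ≈ 2, so f = (1/2)^(32/16) ≈ 0.250000.
Cmin,ss = (D/Vd)·f/(1−f), so D = Cmin,ss·Vd·(1−f)/f.
D = 7 × 20 × (1−f)/f ≈ 7 × 20 × 3.00000 ≈ 420.00 mg.

420 mg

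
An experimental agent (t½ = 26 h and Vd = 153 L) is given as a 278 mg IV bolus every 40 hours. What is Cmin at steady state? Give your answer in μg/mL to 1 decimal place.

1.0 μg/mL

τ/t½ = 40/26 ≈ 1.5385, so fraction remaining f = (1/2)^(40/26) ≈ 0.3443.
Accumulation ratio R = 1/(1 − f) ≈ 1/0.6557 ≈ 1.5251.
Each bolus raises the concentration by D/Vd = 278/153 ≈ 1.817 μg/mL.
Steady-state peak Cmax,ss = C₀·R ≈ 1.817 × 1.5251 ≈ 2.771 μg/mL.
One interval later, Cmin,ss = Cmax,ss·e^(−kτ) ≈ 2.771 × 0.3443 ≈ 0.954 μg/mL.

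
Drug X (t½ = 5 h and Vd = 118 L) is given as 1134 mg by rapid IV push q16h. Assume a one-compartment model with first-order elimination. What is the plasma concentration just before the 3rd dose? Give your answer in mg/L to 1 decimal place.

1.2 mg/L

f = (1/2)^(τ/t½) = (1/2)^(16/5) ≈ 0.1088.
C₀ = D/Vd = 1134/118 ≈ 9.610 mg/L.
Before the 3rd dose, 2 doses have been given. Superposition: Cmin = C₀·(f + f²).
≈ 9.610 × (0.1088 + 0.0118) ≈ 9.610 × 0.1206 ≈ 1.159 mg/L.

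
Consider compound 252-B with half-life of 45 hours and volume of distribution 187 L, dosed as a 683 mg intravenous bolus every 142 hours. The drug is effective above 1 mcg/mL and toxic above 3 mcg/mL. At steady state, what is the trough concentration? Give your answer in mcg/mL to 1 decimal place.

Over one 142-h interval, 142/45 ≈ 3.1556 half-lives elapse, leaving f ≈ 0.1122 of each dose.
Each bolus raises the concentration by D/Vd = 683/187 ≈ 3.652 mcg/mL.
Steady-state trough Cmin,ss = C₀·f/(1−f) ≈ 3.652 × 0.1122/0.8878 ≈ 0.462 mcg/mL.
Trough 0.5 mcg/mL vs MEC 1 mcg/mL: subtherapeutic.

0.5 mcg/mL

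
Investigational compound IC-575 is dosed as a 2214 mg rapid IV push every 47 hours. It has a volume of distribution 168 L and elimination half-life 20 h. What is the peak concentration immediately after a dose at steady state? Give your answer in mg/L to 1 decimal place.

k = ln2/t½ = ln2/20 ≈ 0.034657 h⁻¹; fraction remaining f = e^(−kτ) = e^(−0.034657×47) ≈ 0.1961.
At steady state, accumulation factor R = 1/(1 − e^(−kτ)) ≈ 1.2439.
Single-dose peak C₀ = D/Vd = 2214/168 ≈ 13.179 mg/L.
Steady-state peak Cmax,ss = C₀·R ≈ 13.179 × 1.2439 ≈ 16.393 mg/L.

16.4 mg/L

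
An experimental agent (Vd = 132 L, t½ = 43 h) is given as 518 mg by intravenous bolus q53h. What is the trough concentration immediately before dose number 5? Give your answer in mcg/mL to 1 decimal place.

f = (1/2)^(τ/t½) = (1/2)^(53/43) ≈ 0.4256.
C₀ = D/Vd = 518/132 ≈ 3.924 mcg/mL.
Before the 5th dose, 4 doses have been given. Superposition: Cmin = C₀·(f + f² + … + f^4).
≈ 3.924 × (0.4256 + 0.1811 + 0.0771 + 0.0328) ≈ 3.924 × 0.7166 ≈ 2.812 mcg/mL.

2.8 mcg/mL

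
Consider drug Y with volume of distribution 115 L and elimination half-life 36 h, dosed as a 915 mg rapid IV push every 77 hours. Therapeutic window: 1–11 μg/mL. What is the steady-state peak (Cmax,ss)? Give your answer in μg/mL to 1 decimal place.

k = ln2/t½ = ln2/36 ≈ 0.019254 h⁻¹; fraction remaining f = e^(−kτ) = e^(−0.019254×77) ≈ 0.2271.
At steady state, accumulation factor R = 1/(1 − e^(−kτ)) ≈ 1.2938.
Each bolus raises the concentration by D/Vd = 915/115 ≈ 7.957 μg/mL.
Cmax,ss = C₀/(1 − f) ≈ 7.957/0.7729 ≈ 10.295 μg/mL.
Peak 10.3 μg/mL vs MTC 11 μg/mL: below toxic threshold.

10.3 μg/mL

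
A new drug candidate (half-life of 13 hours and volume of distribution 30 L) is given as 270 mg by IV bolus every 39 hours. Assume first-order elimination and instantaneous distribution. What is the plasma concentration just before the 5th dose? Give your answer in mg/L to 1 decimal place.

1.3 mg/L

f = (1/2)^(τ/t½) = (1/2)^(39/13) ≈ 0.1250.
C₀ = D/Vd = 270/30 ≈ 9.000 mg/L.
Before the 5th dose, 4 doses have been given. Superposition: Cmin = C₀·(f + f² + … + f^4).
≈ 9.000 × (0.1250 + 0.0156 + 0.0020 + 0.0002) ≈ 9.000 × 0.1428 ≈ 1.285 mg/L.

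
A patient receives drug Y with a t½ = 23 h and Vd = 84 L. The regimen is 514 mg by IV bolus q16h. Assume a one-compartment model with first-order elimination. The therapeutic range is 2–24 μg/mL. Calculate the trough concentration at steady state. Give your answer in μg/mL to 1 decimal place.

τ/t½ = 16/23 ≈ 0.69565, so fraction remaining f = (1/2)^(16/23) ≈ 0.6174.
Single-dose peak C₀ = D/Vd = 514/84 ≈ 6.119 μg/mL.
Steady-state trough Cmin,ss = C₀·f/(1−f) ≈ 6.119 × 0.6174/0.3826 ≈ 9.874 μg/mL.
Trough 9.9 μg/mL vs MEC 2 μg/mL: adequate.

9.9 μg/mL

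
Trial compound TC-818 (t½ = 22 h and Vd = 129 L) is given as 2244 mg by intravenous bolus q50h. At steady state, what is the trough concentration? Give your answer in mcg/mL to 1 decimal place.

4.5 mcg/mL

Over one 50-h interval, 50/22 ≈ 2.2727 half-lives elapse, leaving f ≈ 0.2069 of each dose.
Single-dose peak C₀ = D/Vd = 2244/129 ≈ 17.395 mcg/mL.
Steady-state trough Cmin,ss = C₀·f/(1−f) ≈ 17.395 × 0.2069/0.7931 ≈ 4.538 mcg/mL.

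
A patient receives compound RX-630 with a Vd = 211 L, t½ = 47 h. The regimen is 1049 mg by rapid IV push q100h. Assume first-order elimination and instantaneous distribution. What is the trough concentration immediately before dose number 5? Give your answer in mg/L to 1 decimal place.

f = (1/2)^(τ/t½) = (1/2)^(100/47) ≈ 0.2288.
C₀ = D/Vd = 1049/211 ≈ 4.972 mg/L.
Before the 5th dose, 4 doses have been given. Superposition: Cmin = C₀·(f + f² + … + f^4).
≈ 4.972 × (0.2288 + 0.0523 + 0.0120 + 0.0027) ≈ 4.972 × 0.2958 ≈ 1.471 mg/L.

1.5 mg/L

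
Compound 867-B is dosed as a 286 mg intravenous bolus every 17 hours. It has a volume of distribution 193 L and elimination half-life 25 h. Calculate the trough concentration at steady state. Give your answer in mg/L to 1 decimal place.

k = ln2/t½ = ln2/25 ≈ 0.027726 h⁻¹; fraction remaining f = e^(−kτ) = e^(−0.027726×17) ≈ 0.6242.
Accumulation ratio R = 1/(1 − f) ≈ 1/0.3758 ≈ 2.6610.
Each bolus raises the concentration by D/Vd = 286/193 ≈ 1.482 mg/L.
Cmax,ss = C₀/(1 − f) ≈ 1.482/0.3758 ≈ 3.944 mg/L.
Steady-state trough Cmin,ss = Cmax,ss·f ≈ 3.944 × 0.6242 ≈ 2.462 mg/L.

2.5 mg/L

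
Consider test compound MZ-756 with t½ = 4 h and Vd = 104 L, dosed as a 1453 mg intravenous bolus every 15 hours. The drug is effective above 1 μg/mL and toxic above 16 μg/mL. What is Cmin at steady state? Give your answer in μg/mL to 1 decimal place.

τ/t½ = 15/4 ≈ 3.75, so fraction remaining f = (1/2)^(15/4) ≈ 0.0743.
Single-dose peak C₀ = D/Vd = 1453/104 ≈ 13.971 μg/mL.
Steady-state trough Cmin,ss = C₀·f/(1−f) ≈ 13.971 × 0.0743/0.9257 ≈ 1.121 μg/mL.
Trough 1.1 μg/mL vs MEC 1 μg/mL: adequate.

1.1 μg/mL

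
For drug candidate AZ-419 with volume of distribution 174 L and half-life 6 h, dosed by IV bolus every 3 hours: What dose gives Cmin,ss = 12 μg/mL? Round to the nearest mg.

865 mg

τ/t½ = 3/6 ≈ 0.5, so f = (1/2)^(3/6) ≈ 0.707107.
Cmin,ss = (D/Vd)·f/(1−f), so D = Cmin,ss·Vd·(1−f)/f.
D = 12 × 174 × (1−f)/f ≈ 12 × 174 × 0.41421 ≈ 864.87 mg.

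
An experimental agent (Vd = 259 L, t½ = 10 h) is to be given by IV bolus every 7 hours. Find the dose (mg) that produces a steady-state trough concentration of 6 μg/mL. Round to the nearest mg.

970 mg

τ/t½ = 7/10 ≈ 0.7, so f = (1/2)^(7/10) ≈ 0.615572.
Cmin,ss = (D/Vd)·f/(1−f), so D = Cmin,ss·Vd·(1−f)/f.
D = 6 × 259 × (1−f)/f ≈ 6 × 259 × 0.62451 ≈ 970.49 mg.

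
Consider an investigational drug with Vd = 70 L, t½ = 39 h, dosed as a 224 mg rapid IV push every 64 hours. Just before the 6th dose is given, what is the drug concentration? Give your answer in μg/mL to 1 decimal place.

1.5 μg/mL

f = (1/2)^(τ/t½) = (1/2)^(64/39) ≈ 0.3206.
C₀ = D/Vd = 224/70 ≈ 3.200 μg/mL.
Before the 6th dose, 5 doses have been given. Superposition: Cmin = C₀·(f + f² + … + f^5).
≈ 3.200 × (0.3206 + 0.1028 + 0.0330 + 0.0106 + 0.0034) ≈ 3.200 × 0.4704 ≈ 1.505 μg/mL.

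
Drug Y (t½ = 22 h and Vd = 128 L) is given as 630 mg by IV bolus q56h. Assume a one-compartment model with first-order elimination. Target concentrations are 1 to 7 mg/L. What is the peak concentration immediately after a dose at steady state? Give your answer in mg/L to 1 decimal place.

τ/t½ = 56/22 ≈ 2.5455, so fraction remaining f = (1/2)^(56/22) ≈ 0.1713.
Accumulation ratio R = 1/(1 − f) ≈ 1/0.8287 ≈ 1.2067.
Each bolus raises the concentration by D/Vd = 630/128 ≈ 4.922 mg/L.
Steady-state peak Cmax,ss = C₀·R ≈ 4.922 × 1.2067 ≈ 5.939 mg/L.
Peak 5.9 mg/L vs MTC 7 mg/L: below toxic threshold.

5.9 mg/L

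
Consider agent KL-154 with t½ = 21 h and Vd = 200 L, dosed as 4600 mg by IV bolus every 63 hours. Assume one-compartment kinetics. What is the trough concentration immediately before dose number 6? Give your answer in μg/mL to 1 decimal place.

3.3 μg/mL

f = (1/2)^(τ/t½) = (1/2)^(63/21) ≈ 0.1250.
C₀ = D/Vd = 4600/200 ≈ 23.000 μg/mL.
Before the 6th dose, 5 doses have been given. Superposition: Cmin = C₀·(f + f² + … + f^5).
≈ 23.000 × (0.1250 + 0.0156 + 0.0020 + 0.0002 + 0.0000) ≈ 23.000 × 0.1428 ≈ 3.284 μg/mL.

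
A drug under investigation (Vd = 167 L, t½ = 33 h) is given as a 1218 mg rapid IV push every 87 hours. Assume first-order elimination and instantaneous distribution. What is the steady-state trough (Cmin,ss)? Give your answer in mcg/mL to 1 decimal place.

k = ln2/t½ = ln2/33 ≈ 0.021004 h⁻¹; fraction remaining f = e^(−kτ) = e^(−0.021004×87) ≈ 0.1608.
At steady state, accumulation factor R = 1/(1 − e^(−kτ)) ≈ 1.1916.
Single-dose peak C₀ = D/Vd = 1218/167 ≈ 7.293 mcg/mL.
Cmax,ss = C₀/(1 − f) ≈ 7.293/0.8392 ≈ 8.690 mcg/mL.
Steady-state trough Cmin,ss = Cmax,ss·f ≈ 8.690 × 0.1608 ≈ 1.397 mcg/mL.

1.4 mcg/mL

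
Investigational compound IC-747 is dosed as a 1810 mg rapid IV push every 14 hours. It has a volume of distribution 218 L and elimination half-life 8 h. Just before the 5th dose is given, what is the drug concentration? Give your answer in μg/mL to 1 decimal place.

f = (1/2)^(τ/t½) = (1/2)^(14/8) ≈ 0.2973.
C₀ = D/Vd = 1810/218 ≈ 8.303 μg/mL.
Before the 5th dose, 4 doses have been given. Superposition: Cmin = C₀·(f + f² + … + f^4).
≈ 8.303 × (0.2973 + 0.0884 + 0.0263 + 0.0078) ≈ 8.303 × 0.4198 ≈ 3.486 μg/mL.

3.5 μg/mL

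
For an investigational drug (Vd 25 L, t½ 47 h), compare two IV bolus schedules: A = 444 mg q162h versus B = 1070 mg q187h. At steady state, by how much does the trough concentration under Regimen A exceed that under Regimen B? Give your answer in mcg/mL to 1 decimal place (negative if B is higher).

-1.1 mcg/mL

Regimen A: f = (1/2)^(162/47) ≈ 0.0917; Cmin,ss = (444/25)·f/(1−f) ≈ 1.793 mcg/mL.
Regimen B: f = (1/2)^(187/47) ≈ 0.0634; Cmin,ss = (1070/25)·f/(1−f) ≈ 2.897 mcg/mL.
Difference ≈ 1.793 − 2.897 ≈ -1.104 mcg/mL.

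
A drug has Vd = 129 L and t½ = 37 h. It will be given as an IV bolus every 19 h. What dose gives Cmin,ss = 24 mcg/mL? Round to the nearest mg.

τ/t½ = 19/37 ≈ 0.51351, so f = (1/2)^(19/37) ≈ 0.700514.
Cmin,ss = (D/Vd)·f/(1−f), so D = Cmin,ss·Vd·(1−f)/f.
D = 24 × 129 × (1−f)/f ≈ 24 × 129 × 0.42752 ≈ 1323.60 mg.

1324 mg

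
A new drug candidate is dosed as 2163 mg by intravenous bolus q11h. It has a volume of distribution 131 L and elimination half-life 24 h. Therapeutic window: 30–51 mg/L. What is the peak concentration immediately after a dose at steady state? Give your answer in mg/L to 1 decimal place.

60.7 mg/L

Over one 11-h interval, 11/24 ≈ 0.45833 half-lives elapse, leaving f ≈ 0.7278 of each dose.
Accumulation ratio R = 1/(1 − f) ≈ 1/0.2722 ≈ 3.6738.
Each bolus raises the concentration by D/Vd = 2163/131 ≈ 16.511 mg/L.
Steady-state peak Cmax,ss = C₀·R ≈ 16.511 × 3.6738 ≈ 60.658 mg/L.
Peak 60.7 mg/L vs MTC 51 mg/L: exceeds toxic threshold.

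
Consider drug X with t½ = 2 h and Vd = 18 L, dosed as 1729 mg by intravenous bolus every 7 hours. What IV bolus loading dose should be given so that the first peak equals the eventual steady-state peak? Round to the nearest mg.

1897 mg

f = (1/2)^(7/2) ≈ 0.088388; accumulation ratio R = 1/(1−f) ≈ 1.09696.
Loading dose to hit Cmax,ss on first dose: D_load = D_maint·R ≈ 1729 × 1.09696 ≈ 1896.64 mg.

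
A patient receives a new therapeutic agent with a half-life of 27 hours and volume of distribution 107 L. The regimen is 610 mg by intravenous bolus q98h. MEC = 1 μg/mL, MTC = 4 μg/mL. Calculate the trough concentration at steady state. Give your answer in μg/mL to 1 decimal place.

0.5 μg/mL

k = ln2/t½ = ln2/27 ≈ 0.025672 h⁻¹; fraction remaining f = e^(−kτ) = e^(−0.025672×98) ≈ 0.0808.
At steady state, accumulation factor R = 1/(1 − e^(−kτ)) ≈ 1.0879.
Each bolus raises the concentration by D/Vd = 610/107 ≈ 5.701 μg/mL.
Cmax,ss = C₀/(1 − f) ≈ 5.701/0.9192 ≈ 6.202 μg/mL.
One interval later, Cmin,ss = Cmax,ss·e^(−kτ) ≈ 6.202 × 0.0808 ≈ 0.501 μg/mL.
Trough 0.5 μg/mL vs MEC 1 μg/mL: subtherapeutic.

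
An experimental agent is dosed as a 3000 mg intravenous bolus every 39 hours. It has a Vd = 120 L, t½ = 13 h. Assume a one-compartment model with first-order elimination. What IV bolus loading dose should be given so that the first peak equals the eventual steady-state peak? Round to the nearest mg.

3429 mg

f = (1/2)^(39/13) ≈ 0.125000; accumulation ratio R = 1/(1−f) ≈ 1.14286.
Loading dose to hit Cmax,ss on first dose: D_load = D_maint·R ≈ 3000 × 1.14286 ≈ 3428.58 mg.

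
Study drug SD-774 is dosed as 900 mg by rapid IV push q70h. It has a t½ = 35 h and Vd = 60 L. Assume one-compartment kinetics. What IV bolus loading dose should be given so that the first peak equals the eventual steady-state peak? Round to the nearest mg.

1200 mg

f = (1/2)^(70/35) ≈ 0.250000; accumulation ratio R = 1/(1−f) ≈ 1.33333.
Loading dose to hit Cmax,ss on first dose: D_load = D_maint·R ≈ 900 × 1.33333 ≈ 1200.00 mg.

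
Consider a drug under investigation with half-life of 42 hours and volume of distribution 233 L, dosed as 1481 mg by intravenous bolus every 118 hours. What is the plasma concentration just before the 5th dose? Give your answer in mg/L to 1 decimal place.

1.1 mg/L

f = (1/2)^(τ/t½) = (1/2)^(118/42) ≈ 0.1426.
C₀ = D/Vd = 1481/233 ≈ 6.356 mg/L.
Before the 5th dose, 4 doses have been given. Superposition: Cmin = C₀·(f + f² + … + f^4).
≈ 6.356 × (0.1426 + 0.0203 + 0.0029 + 0.0004) ≈ 6.356 × 0.1662 ≈ 1.056 mg/L.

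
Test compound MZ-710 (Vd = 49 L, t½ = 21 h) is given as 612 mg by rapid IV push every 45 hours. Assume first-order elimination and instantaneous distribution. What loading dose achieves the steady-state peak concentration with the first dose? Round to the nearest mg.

f = (1/2)^(45/21) ≈ 0.226431; accumulation ratio R = 1/(1−f) ≈ 1.29271.
Loading dose to hit Cmax,ss on first dose: D_load = D_maint·R ≈ 612 × 1.29271 ≈ 791.14 mg.

791 mg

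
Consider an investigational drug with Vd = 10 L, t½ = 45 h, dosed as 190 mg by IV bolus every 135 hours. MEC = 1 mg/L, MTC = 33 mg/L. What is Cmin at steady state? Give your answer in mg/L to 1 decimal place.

The dosing interval is 3 half-lives, so f = 2^(−3) = 0.125.
Accumulation ratio R = 1/(1 − f) = 1/0.875 = 8/7.
Single-dose peak C₀ = D/Vd = 190/10 = 19 mg/L.
Steady-state peak Cmax,ss = C₀·R = 19 × 8/7 ≈ 21.714 mg/L.
Steady-state trough Cmin,ss = Cmax,ss·f ≈ 21.714 × 0.125 ≈ 2.714 mg/L.
Trough 2.7 mg/L vs MEC 1 mg/L: adequate.

2.7 mg/L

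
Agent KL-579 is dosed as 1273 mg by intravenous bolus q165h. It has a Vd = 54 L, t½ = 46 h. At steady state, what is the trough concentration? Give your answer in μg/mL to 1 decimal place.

k = ln2/t½ = ln2/46 ≈ 0.015068 h⁻¹; fraction remaining f = e^(−kτ) = e^(−0.015068×165) ≈ 0.0832.
Accumulation ratio R = 1/(1 − f) ≈ 1/0.9168 ≈ 1.0908.
Single-dose peak C₀ = D/Vd = 1273/54 ≈ 23.574 μg/mL.
Steady-state peak Cmax,ss = C₀·R ≈ 23.574 × 1.0908 ≈ 25.715 μg/mL.
One interval later, Cmin,ss = Cmax,ss·e^(−kτ) ≈ 25.715 × 0.0832 ≈ 2.139 μg/mL.

2.1 μg/mL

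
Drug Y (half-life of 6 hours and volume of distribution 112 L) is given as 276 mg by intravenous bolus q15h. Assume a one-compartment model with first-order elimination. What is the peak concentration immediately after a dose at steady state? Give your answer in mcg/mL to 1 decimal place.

3.0 mcg/mL

τ/t½ = 15/6 ≈ 2.5, so fraction remaining f = (1/2)^(15/6) ≈ 0.1768.
At steady state, accumulation factor R = 1/(1 − e^(−kτ)) ≈ 1.2148.
Each bolus raises the concentration by D/Vd = 276/112 ≈ 2.464 mcg/mL.
Steady-state peak Cmax,ss = C₀·R ≈ 2.464 × 1.2148 ≈ 2.993 mcg/mL.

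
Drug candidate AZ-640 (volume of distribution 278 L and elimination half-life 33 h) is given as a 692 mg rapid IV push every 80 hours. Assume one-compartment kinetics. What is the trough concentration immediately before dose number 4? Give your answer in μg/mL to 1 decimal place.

f = (1/2)^(τ/t½) = (1/2)^(80/33) ≈ 0.1863.
C₀ = D/Vd = 692/278 ≈ 2.489 μg/mL.
Before the 4th dose, 3 doses have been given. Superposition: Cmin = C₀·(f + f² + … + f^3).
≈ 2.489 × (0.1863 + 0.0347 + 0.0065) ≈ 2.489 × 0.2275 ≈ 0.566 μg/mL.

0.6 μg/mL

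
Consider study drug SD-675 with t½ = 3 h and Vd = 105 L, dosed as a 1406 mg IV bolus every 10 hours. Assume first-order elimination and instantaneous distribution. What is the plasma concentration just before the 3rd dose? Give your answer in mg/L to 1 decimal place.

1.5 mg/L

f = (1/2)^(τ/t½) = (1/2)^(10/3) ≈ 0.0992.
C₀ = D/Vd = 1406/105 ≈ 13.390 mg/L.
Before the 3rd dose, 2 doses have been given. Superposition: Cmin = C₀·(f + f²).
≈ 13.390 × (0.0992 + 0.0098) ≈ 13.390 × 0.1090 ≈ 1.460 mg/L.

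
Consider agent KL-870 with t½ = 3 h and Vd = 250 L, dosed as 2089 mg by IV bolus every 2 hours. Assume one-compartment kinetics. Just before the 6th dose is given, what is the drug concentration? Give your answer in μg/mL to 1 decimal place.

f = (1/2)^(τ/t½) = (1/2)^(2/3) ≈ 0.6300.
C₀ = D/Vd = 2089/250 ≈ 8.356 μg/mL.
Before the 6th dose, 5 doses have been given. Superposition: Cmin = C₀·(f + f² + … + f^5).
≈ 8.356 × (0.6300 + 0.3969 + 0.2500 + 0.1575 + 0.0992) ≈ 8.356 × 1.5336 ≈ 12.815 μg/mL.

12.8 μg/mL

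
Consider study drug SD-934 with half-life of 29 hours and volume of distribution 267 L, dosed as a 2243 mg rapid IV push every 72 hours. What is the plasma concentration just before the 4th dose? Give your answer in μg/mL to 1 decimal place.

1.8 μg/mL

f = (1/2)^(τ/t½) = (1/2)^(72/29) ≈ 0.1789.
C₀ = D/Vd = 2243/267 ≈ 8.401 μg/mL.
Before the 4th dose, 3 doses have been given. Superposition: Cmin = C₀·(f + f² + … + f^3).
≈ 8.401 × (0.1789 + 0.0320 + 0.0057) ≈ 8.401 × 0.2166 ≈ 1.820 μg/mL.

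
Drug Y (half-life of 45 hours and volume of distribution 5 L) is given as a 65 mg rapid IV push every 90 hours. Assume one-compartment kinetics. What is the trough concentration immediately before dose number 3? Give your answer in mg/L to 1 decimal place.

4.1 mg/L

f = (1/2)^(τ/t½) = (1/2)^(90/45) ≈ 0.2500.
C₀ = D/Vd = 65/5 ≈ 13.000 mg/L.
Before the 3rd dose, 2 doses have been given. Superposition: Cmin = C₀·(f + f²).
≈ 13.000 × (0.2500 + 0.0625) ≈ 13.000 × 0.3125 ≈ 4.062 mg/L.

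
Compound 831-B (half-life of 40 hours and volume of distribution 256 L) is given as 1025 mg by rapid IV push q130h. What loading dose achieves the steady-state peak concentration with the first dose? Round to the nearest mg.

f = (1/2)^(130/40) ≈ 0.105112; accumulation ratio R = 1/(1−f) ≈ 1.11746.
Loading dose to hit Cmax,ss on first dose: D_load = D_maint·R ≈ 1025 × 1.11746 ≈ 1145.40 mg.

1145 mg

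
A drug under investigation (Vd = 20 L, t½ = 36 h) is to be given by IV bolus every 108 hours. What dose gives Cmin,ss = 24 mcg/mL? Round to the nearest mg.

τ/t½ = 108/36 ≈ 3, so f = (1/2)^(108/36) ≈ 0.125000.
Cmin,ss = (D/Vd)·f/(1−f), so D = Cmin,ss·Vd·(1−f)/f.
D = 24 × 20 × (1−f)/f ≈ 24 × 20 × 7.00000 ≈ 3360.00 mg.

3360 mg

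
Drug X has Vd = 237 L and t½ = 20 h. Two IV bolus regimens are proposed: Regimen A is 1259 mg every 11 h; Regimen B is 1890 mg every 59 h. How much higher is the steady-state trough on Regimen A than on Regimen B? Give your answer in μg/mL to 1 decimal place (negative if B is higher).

10.3 μg/mL

Regimen A: f = (1/2)^(11/20) ≈ 0.6830; Cmin,ss = (1259/237)·f/(1−f) ≈ 11.446 μg/mL.
Regimen B: f = (1/2)^(59/20) ≈ 0.1294; Cmin,ss = (1890/237)·f/(1−f) ≈ 1.185 μg/mL.
Difference ≈ 11.446 − 1.185 ≈ 10.261 μg/mL.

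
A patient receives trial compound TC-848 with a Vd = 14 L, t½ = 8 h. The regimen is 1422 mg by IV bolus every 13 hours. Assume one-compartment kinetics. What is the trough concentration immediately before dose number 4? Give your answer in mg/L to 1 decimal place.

47.1 mg/L

f = (1/2)^(τ/t½) = (1/2)^(13/8) ≈ 0.3242.
C₀ = D/Vd = 1422/14 ≈ 101.571 mg/L.
Before the 4th dose, 3 doses have been given. Superposition: Cmin = C₀·(f + f² + … + f^3).
≈ 101.571 × (0.3242 + 0.1051 + 0.0341) ≈ 101.571 × 0.4634 ≈ 47.068 mg/L.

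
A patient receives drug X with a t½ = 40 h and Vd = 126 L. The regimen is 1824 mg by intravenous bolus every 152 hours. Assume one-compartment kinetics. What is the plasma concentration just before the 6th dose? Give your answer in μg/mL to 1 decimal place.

f = (1/2)^(τ/t½) = (1/2)^(152/40) ≈ 0.0718.
C₀ = D/Vd = 1824/126 ≈ 14.476 μg/mL.
Before the 6th dose, 5 doses have been given. Superposition: Cmin = C₀·(f + f² + … + f^5).
≈ 14.476 × (0.0718 + 0.0052 + 0.0004 + 0.0000 + 0.0000) ≈ 14.476 × 0.0774 ≈ 1.120 μg/mL.

1.1 μg/mL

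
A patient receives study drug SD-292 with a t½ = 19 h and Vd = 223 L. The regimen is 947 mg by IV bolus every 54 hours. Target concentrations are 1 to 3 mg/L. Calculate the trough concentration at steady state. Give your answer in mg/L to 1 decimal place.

τ/t½ = 54/19 ≈ 2.8421, so fraction remaining f = (1/2)^(54/19) ≈ 0.1395.
Accumulation ratio R = 1/(1 − f) ≈ 1/0.8605 ≈ 1.1621.
Single-dose peak C₀ = D/Vd = 947/223 ≈ 4.247 mg/L.
Cmax,ss = C₀/(1 − f) ≈ 4.247/0.8605 ≈ 4.936 mg/L.
Steady-state trough Cmin,ss = Cmax,ss·f ≈ 4.936 × 0.1395 ≈ 0.689 mg/L.
Trough 0.7 mg/L vs MEC 1 mg/L: subtherapeutic.

0.7 mg/L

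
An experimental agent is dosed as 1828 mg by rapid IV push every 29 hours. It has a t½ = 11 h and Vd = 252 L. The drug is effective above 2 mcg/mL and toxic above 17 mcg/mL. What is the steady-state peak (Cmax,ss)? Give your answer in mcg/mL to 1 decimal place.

k = ln2/t½ = ln2/11 ≈ 0.063013 h⁻¹; fraction remaining f = e^(−kτ) = e^(−0.063013×29) ≈ 0.1608.
At steady state, accumulation factor R = 1/(1 − e^(−kτ)) ≈ 1.1916.
Each bolus raises the concentration by D/Vd = 1828/252 ≈ 7.254 mcg/mL.
Steady-state peak Cmax,ss = C₀·R ≈ 7.254 × 1.1916 ≈ 8.644 mcg/mL.
Peak 8.6 mcg/mL vs MTC 17 mcg/mL: below toxic threshold.

8.6 mcg/mL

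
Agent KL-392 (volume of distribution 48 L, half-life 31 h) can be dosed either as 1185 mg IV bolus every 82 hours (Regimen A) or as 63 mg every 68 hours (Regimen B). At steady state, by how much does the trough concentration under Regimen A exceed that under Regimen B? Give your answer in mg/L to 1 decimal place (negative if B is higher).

4.3 mg/L

Regimen A: f = (1/2)^(82/31) ≈ 0.1599; Cmin,ss = (1185/48)·f/(1−f) ≈ 4.699 mg/L.
Regimen B: f = (1/2)^(68/31) ≈ 0.2186; Cmin,ss = (63/48)·f/(1−f) ≈ 0.367 mg/L.
Difference ≈ 4.699 − 0.367 ≈ 4.332 mg/L.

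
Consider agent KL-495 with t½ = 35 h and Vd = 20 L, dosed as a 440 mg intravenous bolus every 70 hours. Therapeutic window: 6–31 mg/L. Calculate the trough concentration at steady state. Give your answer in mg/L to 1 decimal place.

7.3 mg/L

τ = 70 h = 2 half-lives, so f = (1/2)^2 = 0.25.
At steady state, R = 1/(1 − 0.25) = 4/3.
Single-dose peak C₀ = D/Vd = 440/20 = 22 mg/L.
Steady-state peak Cmax,ss = C₀·R = 22 × 4/3 ≈ 29.333 mg/L.
Steady-state trough Cmin,ss = Cmax,ss·f ≈ 29.333 × 0.25 ≈ 7.333 mg/L.
Trough 7.3 mg/L vs MEC 6 mg/L: adequate.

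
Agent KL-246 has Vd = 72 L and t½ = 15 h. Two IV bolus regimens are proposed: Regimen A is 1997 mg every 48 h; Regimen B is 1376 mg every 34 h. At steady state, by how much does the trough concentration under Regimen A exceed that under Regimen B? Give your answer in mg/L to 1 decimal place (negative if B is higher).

-1.6 mg/L

Regimen A: f = (1/2)^(48/15) ≈ 0.1088; Cmin,ss = (1997/72)·f/(1−f) ≈ 3.386 mg/L.
Regimen B: f = (1/2)^(34/15) ≈ 0.2078; Cmin,ss = (1376/72)·f/(1−f) ≈ 5.013 mg/L.
Difference ≈ 3.386 − 5.013 ≈ -1.627 mg/L.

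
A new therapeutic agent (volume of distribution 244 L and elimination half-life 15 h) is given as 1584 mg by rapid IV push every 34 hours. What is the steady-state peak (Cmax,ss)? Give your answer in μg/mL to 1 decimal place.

k = ln2/t½ = ln2/15 ≈ 0.046210 h⁻¹; fraction remaining f = e^(−kτ) = e^(−0.046210×34) ≈ 0.2078.
At steady state, accumulation factor R = 1/(1 − e^(−kτ)) ≈ 1.2623.
Single-dose peak C₀ = D/Vd = 1584/244 ≈ 6.492 μg/mL.
Steady-state peak Cmax,ss = C₀·R ≈ 6.492 × 1.2623 ≈ 8.195 μg/mL.

8.2 μg/mL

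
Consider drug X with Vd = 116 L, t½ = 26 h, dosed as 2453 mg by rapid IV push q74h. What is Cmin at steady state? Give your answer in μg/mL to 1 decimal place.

Over one 74-h interval, 74/26 ≈ 2.8462 half-lives elapse, leaving f ≈ 0.1391 of each dose.
Single-dose peak C₀ = D/Vd = 2453/116 ≈ 21.147 μg/mL.
Steady-state trough Cmin,ss = C₀·f/(1−f) ≈ 21.147 × 0.1391/0.8609 ≈ 3.417 μg/mL.

3.4 μg/mL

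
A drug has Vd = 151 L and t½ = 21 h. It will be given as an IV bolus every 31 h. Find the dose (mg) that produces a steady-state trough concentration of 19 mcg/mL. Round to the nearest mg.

τ/t½ = 31/21 ≈ 1.4762, so f = (1/2)^(31/21) ≈ 0.359437.
Cmin,ss = (D/Vd)·f/(1−f), so D = Cmin,ss·Vd·(1−f)/f.
D = 19 × 151 × (1−f)/f ≈ 19 × 151 × 1.78213 ≈ 5112.93 mg.

5113 mg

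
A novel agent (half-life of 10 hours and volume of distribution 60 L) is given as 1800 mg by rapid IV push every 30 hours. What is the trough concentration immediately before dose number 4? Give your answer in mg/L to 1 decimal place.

f = (1/2)^(τ/t½) = (1/2)^(30/10) ≈ 0.1250.
C₀ = D/Vd = 1800/60 ≈ 30.000 mg/L.
Before the 4th dose, 3 doses have been given. Superposition: Cmin = C₀·(f + f² + … + f^3).
≈ 30.000 × (0.1250 + 0.0156 + 0.0020) ≈ 30.000 × 0.1426 ≈ 4.278 mg/L.

4.3 mg/L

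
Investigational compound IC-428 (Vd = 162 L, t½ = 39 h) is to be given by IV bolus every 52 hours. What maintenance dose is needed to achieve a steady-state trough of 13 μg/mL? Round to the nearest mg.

τ/t½ = 52/39 ≈ 1.3333, so f = (1/2)^(52/39) ≈ 0.396850.
Cmin,ss = (D/Vd)·f/(1−f), so D = Cmin,ss·Vd·(1−f)/f.
D = 13 × 162 × (1−f)/f ≈ 13 × 162 × 1.51984 ≈ 3200.78 mg.

3201 mg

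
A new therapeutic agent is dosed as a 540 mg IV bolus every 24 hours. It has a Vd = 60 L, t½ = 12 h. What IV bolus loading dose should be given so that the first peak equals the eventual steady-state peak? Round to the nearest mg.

f = (1/2)^(24/12) ≈ 0.250000; accumulation ratio R = 1/(1−f) ≈ 1.33333.
Loading dose to hit Cmax,ss on first dose: D_load = D_maint·R ≈ 540 × 1.33333 ≈ 720.00 mg.

720 mg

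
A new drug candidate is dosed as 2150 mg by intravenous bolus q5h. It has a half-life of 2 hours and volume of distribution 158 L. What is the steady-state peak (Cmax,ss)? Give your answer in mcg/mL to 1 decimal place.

τ/t½ = 5/2 ≈ 2.5, so fraction remaining f = (1/2)^(5/2) ≈ 0.1768.
Accumulation ratio R = 1/(1 − f) ≈ 1/0.8232 ≈ 1.2148.
Each bolus raises the concentration by D/Vd = 2150/158 ≈ 13.608 mcg/mL.
Steady-state peak Cmax,ss = C₀·R ≈ 13.608 × 1.2148 ≈ 16.531 mcg/mL.

16.5 mcg/mL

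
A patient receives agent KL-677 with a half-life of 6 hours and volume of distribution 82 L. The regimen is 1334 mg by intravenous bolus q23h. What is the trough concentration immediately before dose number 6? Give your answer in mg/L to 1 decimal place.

f = (1/2)^(τ/t½) = (1/2)^(23/6) ≈ 0.0702.
C₀ = D/Vd = 1334/82 ≈ 16.268 mg/L.
Before the 6th dose, 5 doses have been given. Superposition: Cmin = C₀·(f + f² + … + f^5).
≈ 16.268 × (0.0702 + 0.0049 + 0.0003 + 0.0000 + 0.0000) ≈ 16.268 × 0.0754 ≈ 1.227 mg/L.

1.2 mg/L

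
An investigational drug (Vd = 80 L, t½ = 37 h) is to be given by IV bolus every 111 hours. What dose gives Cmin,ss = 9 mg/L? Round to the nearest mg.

τ/t½ = 111/37 ≈ 3, so f = (1/2)^(111/37) ≈ 0.125000.
Cmin,ss = (D/Vd)·f/(1−f), so D = Cmin,ss·Vd·(1−f)/f.
D = 9 × 80 × (1−f)/f ≈ 9 × 80 × 7.00000 ≈ 5040.00 mg.

5040 mg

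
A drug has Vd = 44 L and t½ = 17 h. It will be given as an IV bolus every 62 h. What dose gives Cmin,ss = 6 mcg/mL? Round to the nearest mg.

3043 mg

τ/t½ = 62/17 ≈ 3.6471, so f = (1/2)^(62/17) ≈ 0.079823.
Cmin,ss = (D/Vd)·f/(1−f), so D = Cmin,ss·Vd·(1−f)/f.
D = 6 × 44 × (1−f)/f ≈ 6 × 44 × 11.52772 ≈ 3043.32 mg.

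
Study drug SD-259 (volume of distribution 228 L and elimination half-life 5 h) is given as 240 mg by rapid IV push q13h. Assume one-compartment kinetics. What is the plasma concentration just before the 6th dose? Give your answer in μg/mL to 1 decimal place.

f = (1/2)^(τ/t½) = (1/2)^(13/5) ≈ 0.1649.
C₀ = D/Vd = 240/228 ≈ 1.053 μg/mL.
Before the 6th dose, 5 doses have been given. Superposition: Cmin = C₀·(f + f² + … + f^5).
≈ 1.053 × (0.1649 + 0.0272 + 0.0045 + 0.0007 + 0.0001) ≈ 1.053 × 0.1974 ≈ 0.208 μg/mL.

0.2 μg/mL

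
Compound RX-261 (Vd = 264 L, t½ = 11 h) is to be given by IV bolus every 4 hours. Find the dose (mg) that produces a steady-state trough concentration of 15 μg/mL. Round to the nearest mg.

1135 mg

τ/t½ = 4/11 ≈ 0.36364, so f = (1/2)^(4/11) ≈ 0.777203.
Cmin,ss = (D/Vd)·f/(1−f), so D = Cmin,ss·Vd·(1−f)/f.
D = 15 × 264 × (1−f)/f ≈ 15 × 264 × 0.28667 ≈ 1135.21 mg.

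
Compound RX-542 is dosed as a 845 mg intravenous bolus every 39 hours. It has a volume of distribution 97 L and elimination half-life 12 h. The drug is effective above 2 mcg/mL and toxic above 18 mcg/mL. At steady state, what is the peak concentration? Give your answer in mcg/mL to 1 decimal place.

9.7 mcg/mL

k = ln2/t½ = ln2/12 ≈ 0.057762 h⁻¹; fraction remaining f = e^(−kτ) = e^(−0.057762×39) ≈ 0.1051.
Accumulation ratio R = 1/(1 − f) ≈ 1/0.8949 ≈ 1.1174.
Each bolus raises the concentration by D/Vd = 845/97 ≈ 8.711 mcg/mL.
Steady-state peak Cmax,ss = C₀·R ≈ 8.711 × 1.1174 ≈ 9.734 mcg/mL.
Peak 9.7 mcg/mL vs MTC 18 mcg/mL: below toxic threshold.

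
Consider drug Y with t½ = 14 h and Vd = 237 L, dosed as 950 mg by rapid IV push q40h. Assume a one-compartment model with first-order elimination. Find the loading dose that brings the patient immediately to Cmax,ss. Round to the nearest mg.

1102 mg

f = (1/2)^(40/14) ≈ 0.138011; accumulation ratio R = 1/(1−f) ≈ 1.16011.
Loading dose to hit Cmax,ss on first dose: D_load = D_maint·R ≈ 950 × 1.16011 ≈ 1102.10 mg.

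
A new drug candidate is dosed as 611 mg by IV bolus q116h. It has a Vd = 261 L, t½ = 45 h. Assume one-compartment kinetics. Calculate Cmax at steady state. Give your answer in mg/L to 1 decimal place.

k = ln2/t½ = ln2/45 ≈ 0.015403 h⁻¹; fraction remaining f = e^(−kτ) = e^(−0.015403×116) ≈ 0.1675.
At steady state, accumulation factor R = 1/(1 − e^(−kτ)) ≈ 1.2012.
Each bolus raises the concentration by D/Vd = 611/261 ≈ 2.341 mg/L.
Steady-state peak Cmax,ss = C₀·R ≈ 2.341 × 1.2012 ≈ 2.812 mg/L.

2.8 mg/L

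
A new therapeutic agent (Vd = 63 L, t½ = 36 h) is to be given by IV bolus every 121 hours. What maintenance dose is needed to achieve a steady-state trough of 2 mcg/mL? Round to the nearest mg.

1169 mg

τ/t½ = 121/36 ≈ 3.3611, so f = (1/2)^(121/36) ≈ 0.097321.
Cmin,ss = (D/Vd)·f/(1−f), so D = Cmin,ss·Vd·(1−f)/f.
D = 2 × 63 × (1−f)/f ≈ 2 × 63 × 9.27527 ≈ 1168.68 mg.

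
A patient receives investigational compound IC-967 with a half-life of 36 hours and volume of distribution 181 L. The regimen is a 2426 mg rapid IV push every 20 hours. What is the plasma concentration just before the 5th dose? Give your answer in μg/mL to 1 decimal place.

22.4 μg/mL

f = (1/2)^(τ/t½) = (1/2)^(20/36) ≈ 0.6804.
C₀ = D/Vd = 2426/181 ≈ 13.403 μg/mL.
Before the 5th dose, 4 doses have been given. Superposition: Cmin = C₀·(f + f² + … + f^4).
≈ 13.403 × (0.6804 + 0.4629 + 0.3150 + 0.2143) ≈ 13.403 × 1.6726 ≈ 22.418 μg/mL.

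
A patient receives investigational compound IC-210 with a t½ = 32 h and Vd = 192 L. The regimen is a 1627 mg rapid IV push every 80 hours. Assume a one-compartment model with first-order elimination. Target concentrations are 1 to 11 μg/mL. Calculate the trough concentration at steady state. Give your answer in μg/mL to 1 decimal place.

1.8 μg/mL

k = ln2/t½ = ln2/32 ≈ 0.021661 h⁻¹; fraction remaining f = e^(−kτ) = e^(−0.021661×80) ≈ 0.1768.
At steady state, accumulation factor R = 1/(1 − e^(−kτ)) ≈ 1.2148.
Single-dose peak C₀ = D/Vd = 1627/192 ≈ 8.474 μg/mL.
Cmax,ss = C₀/(1 − f) ≈ 8.474/0.8232 ≈ 10.294 μg/mL.
One interval later, Cmin,ss = Cmax,ss·e^(−kτ) ≈ 10.294 × 0.1768 ≈ 1.820 μg/mL.
Trough 1.8 μg/mL vs MEC 1 μg/mL: adequate.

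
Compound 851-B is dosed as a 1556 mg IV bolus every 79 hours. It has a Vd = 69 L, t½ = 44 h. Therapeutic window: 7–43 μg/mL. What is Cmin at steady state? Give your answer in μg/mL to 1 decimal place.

9.1 μg/mL

k = ln2/t½ = ln2/44 ≈ 0.015753 h⁻¹; fraction remaining f = e^(−kτ) = e^(−0.015753×79) ≈ 0.2881.
At steady state, accumulation factor R = 1/(1 − e^(−kτ)) ≈ 1.4047.
Each bolus raises the concentration by D/Vd = 1556/69 ≈ 22.551 μg/mL.
Steady-state peak Cmax,ss = C₀·R ≈ 22.551 × 1.4047 ≈ 31.677 μg/mL.
One interval later, Cmin,ss = Cmax,ss·e^(−kτ) ≈ 31.677 × 0.2881 ≈ 9.126 μg/mL.
Trough 9.1 μg/mL vs MEC 7 μg/mL: adequate.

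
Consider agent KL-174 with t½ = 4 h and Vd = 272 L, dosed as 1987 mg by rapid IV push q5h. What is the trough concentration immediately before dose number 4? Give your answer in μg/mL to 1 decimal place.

f = (1/2)^(τ/t½) = (1/2)^(5/4) ≈ 0.4204.
C₀ = D/Vd = 1987/272 ≈ 7.305 μg/mL.
Before the 4th dose, 3 doses have been given. Superposition: Cmin = C₀·(f + f² + … + f^3).
≈ 7.305 × (0.4204 + 0.1767 + 0.0743) ≈ 7.305 × 0.6714 ≈ 4.905 μg/mL.

4.9 μg/mL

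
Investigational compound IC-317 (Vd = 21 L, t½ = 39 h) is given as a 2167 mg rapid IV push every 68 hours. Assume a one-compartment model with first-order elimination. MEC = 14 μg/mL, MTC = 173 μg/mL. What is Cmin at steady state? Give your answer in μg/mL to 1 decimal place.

43.9 μg/mL

k = ln2/t½ = ln2/39 ≈ 0.017773 h⁻¹; fraction remaining f = e^(−kτ) = e^(−0.017773×68) ≈ 0.2986.
Accumulation ratio R = 1/(1 − f) ≈ 1/0.7014 ≈ 1.4257.
Each bolus raises the concentration by D/Vd = 2167/21 ≈ 103.190 μg/mL.
Steady-state peak Cmax,ss = C₀·R ≈ 103.190 × 1.4257 ≈ 147.118 μg/mL.
One interval later, Cmin,ss = Cmax,ss·e^(−kτ) ≈ 147.118 × 0.2986 ≈ 43.929 μg/mL.
Trough 43.9 μg/mL vs MEC 14 μg/mL: adequate.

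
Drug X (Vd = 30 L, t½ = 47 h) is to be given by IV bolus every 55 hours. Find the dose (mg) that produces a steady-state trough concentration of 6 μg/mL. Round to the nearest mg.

225 mg

τ/t½ = 55/47 ≈ 1.1702, so f = (1/2)^(55/47) ≈ 0.444356.
Cmin,ss = (D/Vd)·f/(1−f), so D = Cmin,ss·Vd·(1−f)/f.
D = 6 × 30 × (1−f)/f ≈ 6 × 30 × 1.25045 ≈ 225.08 mg.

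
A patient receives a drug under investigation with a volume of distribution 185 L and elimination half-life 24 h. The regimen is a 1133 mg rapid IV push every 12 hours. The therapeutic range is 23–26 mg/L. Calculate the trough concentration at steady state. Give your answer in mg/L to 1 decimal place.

k = ln2/t½ = ln2/24 ≈ 0.028881 h⁻¹; fraction remaining f = e^(−kτ) = e^(−0.028881×12) ≈ 0.7071.
Single-dose peak C₀ = D/Vd = 1133/185 ≈ 6.124 mg/L.
Steady-state trough Cmin,ss = C₀·f/(1−f) ≈ 6.124 × 0.7071/0.2929 ≈ 14.784 mg/L.
Trough 14.8 mg/L vs MEC 23 mg/L: subtherapeutic.

14.8 mg/L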